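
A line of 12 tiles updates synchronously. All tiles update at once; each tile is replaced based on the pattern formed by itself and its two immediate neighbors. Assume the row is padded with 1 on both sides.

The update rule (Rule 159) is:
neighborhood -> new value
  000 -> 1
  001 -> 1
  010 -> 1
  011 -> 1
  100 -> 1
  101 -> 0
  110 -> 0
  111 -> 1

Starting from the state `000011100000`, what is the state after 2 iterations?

111110011111

111111011111
111110011111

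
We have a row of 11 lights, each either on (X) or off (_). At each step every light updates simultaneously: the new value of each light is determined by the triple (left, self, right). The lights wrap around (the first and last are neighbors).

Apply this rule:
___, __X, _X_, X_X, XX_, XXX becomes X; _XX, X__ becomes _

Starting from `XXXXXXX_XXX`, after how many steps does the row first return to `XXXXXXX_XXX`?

11

XXXXXXXX_XX
XXXXXXXXX_X
XXXXXXXXXX_
_XXXXXXXXXX
X_XXXXXXXXX
XX_XXXXXXXX
XXX_XXXXXXX
XXXX_XXXXXX
XXXXX_XXXXX
XXXXXX_XXXX
XXXXXXX_XXX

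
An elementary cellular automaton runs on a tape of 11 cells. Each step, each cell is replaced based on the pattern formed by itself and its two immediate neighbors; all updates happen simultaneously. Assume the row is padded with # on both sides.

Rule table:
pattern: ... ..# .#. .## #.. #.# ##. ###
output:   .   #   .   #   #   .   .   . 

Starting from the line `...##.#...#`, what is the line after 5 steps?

##.#.##..#.

#.##...#.##
..#.#.#..#.
##.....##..
..#...##.##
##.#.##..#.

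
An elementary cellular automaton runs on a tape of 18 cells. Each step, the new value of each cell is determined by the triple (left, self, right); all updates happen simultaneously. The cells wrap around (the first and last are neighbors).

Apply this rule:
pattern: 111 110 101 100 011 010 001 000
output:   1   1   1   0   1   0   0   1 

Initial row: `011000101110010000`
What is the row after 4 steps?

111110111111111111

011010011110000111
111100011110110111
111101011111111111
111110111111111111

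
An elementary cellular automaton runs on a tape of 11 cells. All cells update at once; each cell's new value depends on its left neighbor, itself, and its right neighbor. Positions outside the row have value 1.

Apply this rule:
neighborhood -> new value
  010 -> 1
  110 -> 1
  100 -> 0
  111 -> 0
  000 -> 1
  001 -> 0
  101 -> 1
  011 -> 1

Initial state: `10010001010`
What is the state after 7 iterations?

iteration 1: 10010101111
iteration 2: 10011111000
iteration 3: 10010001010  (repeats iteration 0; period 3)
iteration 7: 10010101111

10010101111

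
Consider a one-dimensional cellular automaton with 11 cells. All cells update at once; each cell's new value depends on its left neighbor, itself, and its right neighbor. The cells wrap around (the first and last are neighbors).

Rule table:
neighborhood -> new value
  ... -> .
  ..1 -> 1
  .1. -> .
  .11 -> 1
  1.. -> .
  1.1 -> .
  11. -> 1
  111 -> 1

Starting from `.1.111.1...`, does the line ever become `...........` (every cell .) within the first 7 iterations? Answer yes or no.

1..111.....
..1111....1
.11111...1.
111111..1..
111111.1..1
111111...11
111111..111
iteration 7 is 111111..111, still not uniform .

no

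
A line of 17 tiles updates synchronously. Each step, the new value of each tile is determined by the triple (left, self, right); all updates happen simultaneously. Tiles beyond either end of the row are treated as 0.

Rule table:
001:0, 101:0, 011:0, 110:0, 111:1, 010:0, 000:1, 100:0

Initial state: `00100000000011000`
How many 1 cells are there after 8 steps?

10001111111000011
00100111110011000
10000011100000011
00111001001111000
10010000000110011
00000111110000000
11110011100111111
01100001000011110
count of 1: 7

7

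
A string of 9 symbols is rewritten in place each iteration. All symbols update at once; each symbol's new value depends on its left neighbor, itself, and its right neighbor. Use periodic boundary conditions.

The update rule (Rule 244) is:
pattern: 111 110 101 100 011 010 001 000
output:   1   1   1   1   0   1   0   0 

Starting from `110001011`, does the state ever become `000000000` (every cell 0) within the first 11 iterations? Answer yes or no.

no

111001101
111100110
011110011
101111001
110111100
011011110
001101111
100110111
110011011
111001101  (repeats iteration 1; period 9)
iteration 11: 111100110
iteration 11 is 111100110, still not uniform 0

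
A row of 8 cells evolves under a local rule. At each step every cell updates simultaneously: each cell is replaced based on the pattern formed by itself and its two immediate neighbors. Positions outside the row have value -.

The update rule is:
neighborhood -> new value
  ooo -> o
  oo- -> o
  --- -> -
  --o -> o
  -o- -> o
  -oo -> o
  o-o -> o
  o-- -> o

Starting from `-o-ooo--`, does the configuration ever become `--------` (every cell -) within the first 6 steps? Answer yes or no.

no

ooooooo-
oooooooo
oooooooo  (fixed point — unchanged through step 6)
step 6 is oooooooo, still not uniform -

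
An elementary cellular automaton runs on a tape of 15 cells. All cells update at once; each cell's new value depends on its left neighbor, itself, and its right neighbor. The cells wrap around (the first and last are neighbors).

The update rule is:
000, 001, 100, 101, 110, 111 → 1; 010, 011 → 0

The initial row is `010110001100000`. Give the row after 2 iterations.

110101111011111

101011110111111
110101111011111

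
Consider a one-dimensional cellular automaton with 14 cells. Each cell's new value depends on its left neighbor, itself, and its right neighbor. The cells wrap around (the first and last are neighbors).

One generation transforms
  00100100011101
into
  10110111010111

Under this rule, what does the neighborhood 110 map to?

1

At position 11 the neighborhood is 110; the next row has 1 there.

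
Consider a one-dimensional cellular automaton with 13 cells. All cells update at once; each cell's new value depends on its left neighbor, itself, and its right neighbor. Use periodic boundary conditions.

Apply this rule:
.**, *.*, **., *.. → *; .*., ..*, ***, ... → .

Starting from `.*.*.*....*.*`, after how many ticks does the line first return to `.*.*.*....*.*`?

13

tick 1: *.*.*.*....*.
tick 2: .*.*.*.*....*
tick 3: *.*.*.*.*....
tick 4: .*.*.*.*.*...
tick 5: ..*.*.*.*.*..
tick 6: ...*.*.*.*.*.
tick 7: ....*.*.*.*.*
tick 8: *....*.*.*.*.
tick 9: .*....*.*.*.*
tick 10: *.*....*.*.*.
tick 11: .*.*....*.*.*
tick 12: *.*.*....*.*.
tick 13: .*.*.*....*.*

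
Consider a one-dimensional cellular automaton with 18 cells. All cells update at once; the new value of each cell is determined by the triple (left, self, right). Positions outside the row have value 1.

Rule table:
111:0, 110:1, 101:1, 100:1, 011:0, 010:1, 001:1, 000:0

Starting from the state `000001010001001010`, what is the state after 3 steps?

011110010110000001

step 1: 100011111011111111
step 2: 110100001100000000
step 3: 011110010110000001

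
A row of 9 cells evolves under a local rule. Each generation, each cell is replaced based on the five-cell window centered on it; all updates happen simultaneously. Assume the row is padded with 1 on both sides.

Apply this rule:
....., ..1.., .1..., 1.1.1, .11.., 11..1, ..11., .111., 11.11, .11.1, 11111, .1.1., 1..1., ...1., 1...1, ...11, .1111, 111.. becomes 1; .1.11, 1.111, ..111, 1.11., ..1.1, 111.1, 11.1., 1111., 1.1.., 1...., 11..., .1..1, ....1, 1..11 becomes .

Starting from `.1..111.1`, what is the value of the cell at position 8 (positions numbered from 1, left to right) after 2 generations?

.....1.1.
..1.1.11.
position 8 holds 1

1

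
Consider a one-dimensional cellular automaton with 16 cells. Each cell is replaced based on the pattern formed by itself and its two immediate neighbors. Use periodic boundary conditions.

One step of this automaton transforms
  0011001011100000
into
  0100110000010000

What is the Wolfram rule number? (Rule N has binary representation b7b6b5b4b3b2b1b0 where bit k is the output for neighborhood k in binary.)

18

position 9: 111 → 0  (bit 7 = 0)
position 3: 110 → 0  (bit 6 = 0)
position 7: 101 → 0  (bit 5 = 0)
position 4: 100 → 1  (bit 4 = 1)
position 2: 011 → 0  (bit 3 = 0)
position 6: 010 → 0  (bit 2 = 0)
position 1: 001 → 1  (bit 1 = 1)
position 0: 000 → 0  (bit 0 = 0)
bits b7..b0 = 00010010 = 18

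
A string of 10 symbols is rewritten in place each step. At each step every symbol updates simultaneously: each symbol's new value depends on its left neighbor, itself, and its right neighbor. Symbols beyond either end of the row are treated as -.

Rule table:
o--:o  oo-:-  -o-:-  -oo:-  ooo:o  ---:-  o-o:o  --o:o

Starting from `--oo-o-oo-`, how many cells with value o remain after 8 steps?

-o--o-o--o
o-oo-o-oo-
-o--o-o--o  (repeats step 1; period 2)
step 8: o-oo-o-oo-
count of o: 6

6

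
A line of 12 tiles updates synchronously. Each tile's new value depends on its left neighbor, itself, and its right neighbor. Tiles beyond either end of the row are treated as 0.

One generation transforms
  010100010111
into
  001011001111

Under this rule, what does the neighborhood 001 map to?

At position 0 the neighborhood is 001; the next row has 0 there.

0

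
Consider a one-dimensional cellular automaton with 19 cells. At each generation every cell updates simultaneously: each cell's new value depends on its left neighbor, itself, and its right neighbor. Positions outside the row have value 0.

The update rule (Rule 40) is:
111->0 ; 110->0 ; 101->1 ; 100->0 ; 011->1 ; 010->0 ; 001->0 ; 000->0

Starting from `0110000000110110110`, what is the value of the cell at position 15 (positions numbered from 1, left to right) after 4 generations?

0

0100000000101101100
0000000000011011000
0000000000010110000
0000000000001100000
position 15 holds 0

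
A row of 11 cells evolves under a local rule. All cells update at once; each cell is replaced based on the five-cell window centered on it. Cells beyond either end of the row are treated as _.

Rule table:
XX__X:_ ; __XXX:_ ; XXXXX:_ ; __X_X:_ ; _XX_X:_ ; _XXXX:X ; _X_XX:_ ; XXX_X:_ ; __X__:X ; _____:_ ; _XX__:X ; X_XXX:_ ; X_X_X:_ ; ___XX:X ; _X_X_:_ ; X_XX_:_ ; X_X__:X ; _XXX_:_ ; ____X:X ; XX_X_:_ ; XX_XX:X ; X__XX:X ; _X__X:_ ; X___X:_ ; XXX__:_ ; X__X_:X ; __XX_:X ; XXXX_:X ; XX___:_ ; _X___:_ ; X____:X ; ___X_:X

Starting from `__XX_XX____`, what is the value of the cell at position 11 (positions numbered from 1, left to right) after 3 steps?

XXX_X_X_X__
________X_X
______XX__X
position 11 holds X

X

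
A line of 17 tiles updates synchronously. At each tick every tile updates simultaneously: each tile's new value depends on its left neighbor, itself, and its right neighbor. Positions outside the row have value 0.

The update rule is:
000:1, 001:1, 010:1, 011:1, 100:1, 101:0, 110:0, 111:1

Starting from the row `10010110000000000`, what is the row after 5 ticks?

11110111111110111

11110101111111111
11100101111111110
11011101111111101
10011001111111001
11110111111110111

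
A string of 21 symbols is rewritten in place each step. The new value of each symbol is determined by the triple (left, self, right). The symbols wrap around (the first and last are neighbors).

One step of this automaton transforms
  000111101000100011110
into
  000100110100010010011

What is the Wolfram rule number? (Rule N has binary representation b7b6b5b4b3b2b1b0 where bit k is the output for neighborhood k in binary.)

position 4: 111 → 0  (bit 7 = 0)
position 6: 110 → 1  (bit 6 = 1)
position 7: 101 → 1  (bit 5 = 1)
position 9: 100 → 1  (bit 4 = 1)
position 3: 011 → 1  (bit 3 = 1)
position 8: 010 → 0  (bit 2 = 0)
position 2: 001 → 0  (bit 1 = 0)
position 0: 000 → 0  (bit 0 = 0)
bits b7..b0 = 01111000 = 120

120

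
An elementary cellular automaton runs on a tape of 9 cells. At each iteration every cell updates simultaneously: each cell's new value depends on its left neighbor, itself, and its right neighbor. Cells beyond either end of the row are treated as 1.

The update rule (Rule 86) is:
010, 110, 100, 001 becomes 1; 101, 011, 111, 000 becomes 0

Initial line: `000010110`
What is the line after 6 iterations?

iteration 1: 100110010
iteration 2: 111011110
iteration 3: 001000010
iteration 4: 111100110
iteration 5: 000111010
iteration 6: 101001010

101001010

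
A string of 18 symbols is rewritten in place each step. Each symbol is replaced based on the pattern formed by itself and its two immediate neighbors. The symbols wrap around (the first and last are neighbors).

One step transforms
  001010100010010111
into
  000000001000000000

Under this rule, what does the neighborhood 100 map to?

0

At position 0 the neighborhood is 100; the next row has 0 there.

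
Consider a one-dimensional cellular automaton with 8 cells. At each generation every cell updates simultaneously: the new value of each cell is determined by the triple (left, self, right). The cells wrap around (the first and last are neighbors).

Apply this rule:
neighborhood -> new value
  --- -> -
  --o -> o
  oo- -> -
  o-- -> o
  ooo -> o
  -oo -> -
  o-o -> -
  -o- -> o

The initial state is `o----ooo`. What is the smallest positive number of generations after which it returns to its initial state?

-o--o-oo
-oooo---
o-oo-o--
o----ooo

4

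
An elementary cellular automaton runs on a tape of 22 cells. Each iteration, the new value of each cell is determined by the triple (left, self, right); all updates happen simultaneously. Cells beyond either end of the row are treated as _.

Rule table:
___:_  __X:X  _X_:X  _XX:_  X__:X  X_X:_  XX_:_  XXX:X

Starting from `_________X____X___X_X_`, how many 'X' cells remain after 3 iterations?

5

iteration 1: ________XXX__XXX_XX_XX
iteration 2: _______X_X_XX_X_______
iteration 3: ______XX_X____XX______
count of X: 5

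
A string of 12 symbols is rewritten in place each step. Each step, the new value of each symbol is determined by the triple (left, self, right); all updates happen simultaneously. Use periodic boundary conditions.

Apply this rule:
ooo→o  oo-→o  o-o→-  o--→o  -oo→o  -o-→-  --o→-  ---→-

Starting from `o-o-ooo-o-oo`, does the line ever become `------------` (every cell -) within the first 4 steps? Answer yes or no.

no

step 1: o---ooo---oo
step 2: oo--oooo--oo
step 3: ooo-ooooo-oo
step 4: ooo-ooooo-oo
step 4 is ooo-ooooo-oo, still not uniform -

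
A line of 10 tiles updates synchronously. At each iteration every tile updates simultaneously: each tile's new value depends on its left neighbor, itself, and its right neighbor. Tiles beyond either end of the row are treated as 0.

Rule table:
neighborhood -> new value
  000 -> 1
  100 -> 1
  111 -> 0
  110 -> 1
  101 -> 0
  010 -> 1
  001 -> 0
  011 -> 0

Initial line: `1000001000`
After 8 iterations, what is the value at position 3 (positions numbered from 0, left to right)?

1

iteration 1: 1111101111
iteration 2: 0000100001
iteration 3: 1110111101
iteration 4: 0010000101
iteration 5: 1011110101
iteration 6: 1000010101
iteration 7: 1111010101
iteration 8: 0001010101
position 3 holds 1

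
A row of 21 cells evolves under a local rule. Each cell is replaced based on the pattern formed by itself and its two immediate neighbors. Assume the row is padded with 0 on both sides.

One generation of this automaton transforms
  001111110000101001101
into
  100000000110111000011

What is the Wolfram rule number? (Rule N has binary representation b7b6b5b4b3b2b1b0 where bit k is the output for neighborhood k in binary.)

37

position 3: 111 → 0  (bit 7 = 0)
position 7: 110 → 0  (bit 6 = 0)
position 13: 101 → 1  (bit 5 = 1)
position 8: 100 → 0  (bit 4 = 0)
position 2: 011 → 0  (bit 3 = 0)
position 12: 010 → 1  (bit 2 = 1)
position 1: 001 → 0  (bit 1 = 0)
position 0: 000 → 1  (bit 0 = 1)
bits b7..b0 = 00100101 = 37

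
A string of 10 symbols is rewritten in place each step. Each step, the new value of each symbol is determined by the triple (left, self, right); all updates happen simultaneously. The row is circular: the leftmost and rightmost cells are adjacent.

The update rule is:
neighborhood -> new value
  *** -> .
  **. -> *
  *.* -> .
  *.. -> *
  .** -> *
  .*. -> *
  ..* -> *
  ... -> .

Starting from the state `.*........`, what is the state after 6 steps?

*.*.**.**.

***.......
*.**.....*
*.***...**
*.*.**.**.
*.*.**.**.  (fixed point — unchanged through step 6)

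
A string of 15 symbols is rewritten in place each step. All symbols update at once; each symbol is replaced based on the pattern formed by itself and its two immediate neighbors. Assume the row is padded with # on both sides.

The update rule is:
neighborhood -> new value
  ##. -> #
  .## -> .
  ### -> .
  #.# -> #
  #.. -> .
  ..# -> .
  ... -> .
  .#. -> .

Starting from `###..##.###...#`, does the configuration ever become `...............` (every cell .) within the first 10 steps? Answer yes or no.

yes

..#...##..#....
.......#.......
...............
all cells are . at step 3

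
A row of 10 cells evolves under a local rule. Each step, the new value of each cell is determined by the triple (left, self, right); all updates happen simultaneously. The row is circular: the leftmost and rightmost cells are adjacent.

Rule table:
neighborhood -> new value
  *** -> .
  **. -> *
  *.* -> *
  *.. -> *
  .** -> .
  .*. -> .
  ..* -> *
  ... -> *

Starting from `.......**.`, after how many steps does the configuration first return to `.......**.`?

*******.**
......**..
******.***
.....**...
*****.****
....**....
****.*****
...**.....
***.******
..**......
**.*******
.**.......
*.********
**........
.*********
*........*
*********.
........**
********.*
.......**.

20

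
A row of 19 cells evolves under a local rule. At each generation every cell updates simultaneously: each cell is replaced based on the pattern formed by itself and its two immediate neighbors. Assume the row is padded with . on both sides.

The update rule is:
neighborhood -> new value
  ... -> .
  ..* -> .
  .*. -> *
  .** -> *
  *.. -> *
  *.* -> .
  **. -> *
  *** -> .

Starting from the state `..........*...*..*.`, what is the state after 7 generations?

..........*.*.**.**

..........**..**.**
..........***.**.**
..........*.*.**.**
..........*.*.**.**  (fixed point — unchanged through generation 7)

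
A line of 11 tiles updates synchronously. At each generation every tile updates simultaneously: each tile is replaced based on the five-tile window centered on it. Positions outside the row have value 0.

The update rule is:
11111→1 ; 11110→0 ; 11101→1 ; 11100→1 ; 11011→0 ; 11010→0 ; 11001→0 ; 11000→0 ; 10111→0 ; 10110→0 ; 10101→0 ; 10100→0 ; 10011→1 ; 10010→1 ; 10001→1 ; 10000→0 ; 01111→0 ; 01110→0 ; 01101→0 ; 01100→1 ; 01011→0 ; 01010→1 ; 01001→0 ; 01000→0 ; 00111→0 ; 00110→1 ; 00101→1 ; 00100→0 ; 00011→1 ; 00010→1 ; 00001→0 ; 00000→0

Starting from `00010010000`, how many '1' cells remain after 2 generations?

2

generation 1: 00100100000
generation 2: 01001000000
count of 1: 2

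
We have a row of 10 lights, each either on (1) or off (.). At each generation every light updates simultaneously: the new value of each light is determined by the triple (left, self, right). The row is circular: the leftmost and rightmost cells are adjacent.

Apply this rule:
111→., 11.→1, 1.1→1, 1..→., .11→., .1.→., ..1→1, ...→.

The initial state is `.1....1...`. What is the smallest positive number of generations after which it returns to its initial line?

1....1....
....1....1
...1....1.
..1....1..
.1....1...

5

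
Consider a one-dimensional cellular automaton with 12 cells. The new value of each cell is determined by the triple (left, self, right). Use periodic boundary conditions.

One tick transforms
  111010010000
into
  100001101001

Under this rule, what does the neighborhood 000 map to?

At position 9 the neighborhood is 000; the next row has 0 there.

0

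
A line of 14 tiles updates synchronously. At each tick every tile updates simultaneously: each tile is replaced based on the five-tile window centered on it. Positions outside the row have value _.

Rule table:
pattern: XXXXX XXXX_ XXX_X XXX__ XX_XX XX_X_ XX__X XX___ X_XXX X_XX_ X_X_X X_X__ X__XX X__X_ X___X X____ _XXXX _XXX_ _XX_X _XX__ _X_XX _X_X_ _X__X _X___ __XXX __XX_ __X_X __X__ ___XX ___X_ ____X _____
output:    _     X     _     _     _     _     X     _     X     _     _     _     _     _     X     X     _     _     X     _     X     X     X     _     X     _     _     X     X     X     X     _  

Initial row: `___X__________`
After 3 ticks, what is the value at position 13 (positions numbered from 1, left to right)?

_

tick 1: _XXX_X________
tick 2: XX_____X______
tick 3: ___X_XXX_X____
position 13 holds _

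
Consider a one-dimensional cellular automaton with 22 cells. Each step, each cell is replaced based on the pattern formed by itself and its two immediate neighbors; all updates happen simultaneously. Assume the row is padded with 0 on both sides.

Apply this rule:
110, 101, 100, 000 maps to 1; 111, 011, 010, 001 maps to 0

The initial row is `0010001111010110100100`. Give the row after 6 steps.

1001100001101011010011
0100111100110101101001
0010000110011010110100
1001110011001101011011
0100011001100110101101
0011001100110011010110

0011001100110011010110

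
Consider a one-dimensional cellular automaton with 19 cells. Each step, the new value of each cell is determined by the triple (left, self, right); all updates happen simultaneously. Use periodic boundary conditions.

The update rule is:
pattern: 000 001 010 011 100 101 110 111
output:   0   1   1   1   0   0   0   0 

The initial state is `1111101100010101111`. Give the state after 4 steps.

0001100110011001000

0000001000110101000
0000011001100101000
0000110011001101000
0001100110011001000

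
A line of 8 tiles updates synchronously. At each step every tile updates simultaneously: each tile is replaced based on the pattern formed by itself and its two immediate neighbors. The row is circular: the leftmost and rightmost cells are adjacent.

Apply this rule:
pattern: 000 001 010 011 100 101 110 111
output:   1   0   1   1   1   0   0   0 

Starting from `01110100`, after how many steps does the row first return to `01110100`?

01000111
01110100

2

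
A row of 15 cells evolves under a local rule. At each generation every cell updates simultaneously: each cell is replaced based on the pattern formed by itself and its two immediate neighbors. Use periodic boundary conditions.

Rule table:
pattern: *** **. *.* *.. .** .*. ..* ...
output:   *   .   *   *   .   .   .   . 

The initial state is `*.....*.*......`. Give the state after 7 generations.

*......*.....*.

generation 1: .*.....*.*.....
generation 2: ..*.....*.*....
generation 3: ...*.....*.*...
generation 4: ....*.....*.*..
generation 5: .....*.....*.*.
generation 6: ......*.....*.*
generation 7: *......*.....*.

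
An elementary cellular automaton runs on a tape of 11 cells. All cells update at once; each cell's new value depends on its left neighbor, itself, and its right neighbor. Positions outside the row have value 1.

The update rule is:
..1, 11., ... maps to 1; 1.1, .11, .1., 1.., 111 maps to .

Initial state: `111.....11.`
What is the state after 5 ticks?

tick 1: ..1.1111.1.
tick 2: .1.....1...
tick 3: ...1111..11
tick 4: .11...1.1..
tick 5: ..1.11....1

..1.11....1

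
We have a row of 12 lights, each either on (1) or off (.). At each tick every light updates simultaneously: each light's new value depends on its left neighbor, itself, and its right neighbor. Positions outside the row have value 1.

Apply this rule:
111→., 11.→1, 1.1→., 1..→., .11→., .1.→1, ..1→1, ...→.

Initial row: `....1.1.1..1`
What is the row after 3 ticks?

.11.1.1.1.1.

...11.1.1.1.
..1.1.1.1.1.
.11.1.1.1.1.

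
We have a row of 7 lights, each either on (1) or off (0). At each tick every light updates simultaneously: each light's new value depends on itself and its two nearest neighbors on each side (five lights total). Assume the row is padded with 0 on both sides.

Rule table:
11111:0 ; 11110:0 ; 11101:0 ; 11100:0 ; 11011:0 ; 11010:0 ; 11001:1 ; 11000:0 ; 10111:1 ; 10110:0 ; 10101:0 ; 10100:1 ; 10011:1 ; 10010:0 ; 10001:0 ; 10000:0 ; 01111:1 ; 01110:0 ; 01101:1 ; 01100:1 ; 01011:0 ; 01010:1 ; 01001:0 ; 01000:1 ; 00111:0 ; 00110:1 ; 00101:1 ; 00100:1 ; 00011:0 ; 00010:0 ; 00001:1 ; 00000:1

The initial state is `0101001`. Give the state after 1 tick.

0111001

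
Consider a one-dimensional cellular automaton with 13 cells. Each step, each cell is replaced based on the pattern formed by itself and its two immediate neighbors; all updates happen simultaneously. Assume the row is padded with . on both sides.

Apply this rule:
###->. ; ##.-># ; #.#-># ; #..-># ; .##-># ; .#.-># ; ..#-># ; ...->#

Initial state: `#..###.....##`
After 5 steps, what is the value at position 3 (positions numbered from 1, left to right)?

#

####.########
#..###......#
####.########  (repeats step 1; period 2)
step 5: ####.########
position 3 holds #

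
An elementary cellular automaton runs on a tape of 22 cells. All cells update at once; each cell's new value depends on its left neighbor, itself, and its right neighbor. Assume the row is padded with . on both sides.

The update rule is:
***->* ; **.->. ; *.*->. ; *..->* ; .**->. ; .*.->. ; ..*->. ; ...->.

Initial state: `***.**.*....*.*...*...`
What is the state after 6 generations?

.*......*......*...*..
..*......*......*...*.
...*......*......*...*
....*......*......*...
.....*......*......*..
......*......*......*.

......*......*......*.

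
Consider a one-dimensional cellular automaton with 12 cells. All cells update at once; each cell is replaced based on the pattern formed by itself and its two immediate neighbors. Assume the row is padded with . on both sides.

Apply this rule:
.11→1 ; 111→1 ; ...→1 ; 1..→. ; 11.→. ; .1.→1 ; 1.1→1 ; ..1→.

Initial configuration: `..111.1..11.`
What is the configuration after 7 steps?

step 1: 1.11.11..1..
step 2: 111.11...1.1
step 3: 11.11..1.111
step 4: 1.11...1111.
step 5: 111..1.111..
step 6: 11...1111..1
step 7: 1..1.111...1

1..1.111...1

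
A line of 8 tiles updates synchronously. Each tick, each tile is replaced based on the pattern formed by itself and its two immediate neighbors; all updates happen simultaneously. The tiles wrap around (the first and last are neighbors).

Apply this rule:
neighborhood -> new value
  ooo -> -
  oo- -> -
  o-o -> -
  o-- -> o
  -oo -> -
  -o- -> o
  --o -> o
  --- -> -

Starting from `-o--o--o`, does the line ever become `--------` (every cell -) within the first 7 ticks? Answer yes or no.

-ooooooo
--------
all cells are - at tick 2

yes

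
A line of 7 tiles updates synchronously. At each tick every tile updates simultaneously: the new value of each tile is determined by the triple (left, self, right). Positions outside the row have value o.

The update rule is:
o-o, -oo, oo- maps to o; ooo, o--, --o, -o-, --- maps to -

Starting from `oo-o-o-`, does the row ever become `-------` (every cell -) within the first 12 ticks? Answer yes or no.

-oo-o-o
oooo-oo
---ooo-
---o-oo
----oo-
----ooo
----o--
-------
all cells are - at tick 8

yes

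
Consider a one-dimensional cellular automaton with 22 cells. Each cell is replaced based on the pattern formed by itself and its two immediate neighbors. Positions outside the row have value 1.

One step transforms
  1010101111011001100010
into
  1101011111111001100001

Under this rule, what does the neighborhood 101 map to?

1

At position 1 the neighborhood is 101; the next row has 1 there.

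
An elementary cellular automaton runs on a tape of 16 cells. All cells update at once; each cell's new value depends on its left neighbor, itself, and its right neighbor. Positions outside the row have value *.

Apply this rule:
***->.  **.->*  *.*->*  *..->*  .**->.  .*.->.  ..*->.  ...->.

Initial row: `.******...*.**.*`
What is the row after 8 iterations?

*.....**...*.**.
**.....**...*.**
.**.....**...*..
*.**.....**...*.
**.**.....**...*
.**.**.....**...
*.**.**.....**..
**.**.**.....**.

**.**.**.....**.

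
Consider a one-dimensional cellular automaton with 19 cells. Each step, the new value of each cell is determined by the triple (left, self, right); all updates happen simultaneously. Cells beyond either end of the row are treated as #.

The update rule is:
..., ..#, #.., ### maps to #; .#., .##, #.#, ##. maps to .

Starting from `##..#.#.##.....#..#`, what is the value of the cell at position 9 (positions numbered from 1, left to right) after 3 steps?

#

#.##......#####.##.
....######.###.....
####.####...#.#####
position 9 holds #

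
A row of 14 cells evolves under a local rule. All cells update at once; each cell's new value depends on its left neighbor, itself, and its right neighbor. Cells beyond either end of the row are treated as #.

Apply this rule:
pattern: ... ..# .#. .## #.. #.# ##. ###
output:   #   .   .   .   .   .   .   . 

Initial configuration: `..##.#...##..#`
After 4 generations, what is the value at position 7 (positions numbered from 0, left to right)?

.......#......
.#####...####.
.......#......  (repeats generation 1; period 2)
generation 4: .#####...####.
position 7 holds .

.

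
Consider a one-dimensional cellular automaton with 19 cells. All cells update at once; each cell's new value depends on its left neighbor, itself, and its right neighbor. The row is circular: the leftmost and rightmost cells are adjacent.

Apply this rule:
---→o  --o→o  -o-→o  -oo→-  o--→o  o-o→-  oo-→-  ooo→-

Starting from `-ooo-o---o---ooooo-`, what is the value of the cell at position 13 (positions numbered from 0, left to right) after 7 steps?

-

o----oooooooo-----o
-oooo--------ooooo-
o----oooooooo-----o  (repeats step 1; period 2)
step 7: o----oooooooo-----o
position 13 holds -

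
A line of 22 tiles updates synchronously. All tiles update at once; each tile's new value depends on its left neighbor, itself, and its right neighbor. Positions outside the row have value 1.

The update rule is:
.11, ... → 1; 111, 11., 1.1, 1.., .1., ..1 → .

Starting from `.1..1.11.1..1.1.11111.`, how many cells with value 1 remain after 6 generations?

6

generation 1: ......1.........1.....
generation 2: .1111...1111111...111.
generation 3: .1....1.1.......1.1...
generation 4: ...11.....11111.....1.
generation 5: .1.1..111.1.....111...
generation 6: ......1.....111.1...1.
count of 1: 6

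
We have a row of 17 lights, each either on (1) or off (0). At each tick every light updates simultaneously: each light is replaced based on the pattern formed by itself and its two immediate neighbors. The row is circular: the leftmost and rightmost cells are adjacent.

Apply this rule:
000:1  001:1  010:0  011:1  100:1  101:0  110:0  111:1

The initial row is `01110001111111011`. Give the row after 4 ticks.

tick 1: 01101111111110010
tick 2: 11001111111101101
tick 3: 10111111111001001
tick 4: 00111111110110111

00111111110110111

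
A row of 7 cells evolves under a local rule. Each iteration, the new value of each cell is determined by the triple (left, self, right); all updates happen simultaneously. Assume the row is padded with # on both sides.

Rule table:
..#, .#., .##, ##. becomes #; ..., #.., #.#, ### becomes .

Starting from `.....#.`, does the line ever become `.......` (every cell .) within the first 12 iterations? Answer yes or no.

iteration 1: ....##.
iteration 2: ...###.
iteration 3: ..##.#.
iteration 4: .###.#.
iteration 5: .#.#.#.
iteration 6: .#.#.#.  (fixed point — unchanged through iteration 12)
iteration 12 is .#.#.#., still not uniform .

no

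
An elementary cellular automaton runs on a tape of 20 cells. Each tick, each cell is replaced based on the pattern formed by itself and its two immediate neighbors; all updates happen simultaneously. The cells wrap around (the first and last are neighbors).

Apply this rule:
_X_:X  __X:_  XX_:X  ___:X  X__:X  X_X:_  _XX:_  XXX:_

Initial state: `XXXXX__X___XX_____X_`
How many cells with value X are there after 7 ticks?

tick 1: ____XX_XXX__XXXXX_X_
tick 2: XXX__X___XX_____X_XX
tick 3: __XX_XXX__XXXXX_X___
tick 4: X__X___XX_____X_XXXX
tick 5: XX_XXX__XXXXX_X_____
tick 6: _X___XX_____X_XXXXX_
tick 7: _XXX__XXXXX_X_____XX
count of X: 11

11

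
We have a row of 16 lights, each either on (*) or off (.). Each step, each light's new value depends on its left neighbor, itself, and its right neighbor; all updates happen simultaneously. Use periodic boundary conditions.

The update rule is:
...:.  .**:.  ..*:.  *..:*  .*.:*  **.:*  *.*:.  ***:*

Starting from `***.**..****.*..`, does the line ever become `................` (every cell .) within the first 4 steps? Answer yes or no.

no

step 1: .**..**..***.**.
step 2: ..**..**..**..**
step 3: *..**..**..**..*
step 4: **..**..**..**..
step 4 is **..**..**..**.., still not uniform .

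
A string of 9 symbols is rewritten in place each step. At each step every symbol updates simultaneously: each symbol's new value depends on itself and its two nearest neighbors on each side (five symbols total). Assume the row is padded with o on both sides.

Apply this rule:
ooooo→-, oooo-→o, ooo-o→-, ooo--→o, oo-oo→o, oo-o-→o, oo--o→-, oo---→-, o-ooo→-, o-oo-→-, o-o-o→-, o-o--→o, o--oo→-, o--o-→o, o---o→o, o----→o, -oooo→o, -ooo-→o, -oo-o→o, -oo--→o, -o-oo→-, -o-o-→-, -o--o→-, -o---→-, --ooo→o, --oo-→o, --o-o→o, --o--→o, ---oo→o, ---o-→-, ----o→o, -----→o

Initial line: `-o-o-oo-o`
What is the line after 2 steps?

o-----oo-
o-ooooooo

o-ooooooo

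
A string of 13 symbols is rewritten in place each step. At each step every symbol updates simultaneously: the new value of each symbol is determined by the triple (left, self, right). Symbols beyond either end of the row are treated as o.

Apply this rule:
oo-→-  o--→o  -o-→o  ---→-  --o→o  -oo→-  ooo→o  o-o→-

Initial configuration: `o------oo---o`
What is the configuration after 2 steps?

-oo--ooooo-o-

step 1: -o----o--o-o-
step 2: -oo--ooooo-o-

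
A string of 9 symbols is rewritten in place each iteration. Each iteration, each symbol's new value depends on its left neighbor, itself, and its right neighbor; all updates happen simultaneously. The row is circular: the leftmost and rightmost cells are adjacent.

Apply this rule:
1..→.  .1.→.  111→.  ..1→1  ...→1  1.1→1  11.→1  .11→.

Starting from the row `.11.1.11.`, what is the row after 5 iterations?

1.1.1.11.

iteration 1: 1.11.1.1.
iteration 2: .1.11.1.1
iteration 3: 1.1.11.1.
iteration 4: .1.1.11.1
iteration 5: 1.1.1.11.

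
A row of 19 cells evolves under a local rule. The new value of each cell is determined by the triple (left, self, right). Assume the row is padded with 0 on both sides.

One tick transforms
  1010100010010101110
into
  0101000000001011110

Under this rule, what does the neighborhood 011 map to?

1

At position 15 the neighborhood is 011; the next row has 1 there.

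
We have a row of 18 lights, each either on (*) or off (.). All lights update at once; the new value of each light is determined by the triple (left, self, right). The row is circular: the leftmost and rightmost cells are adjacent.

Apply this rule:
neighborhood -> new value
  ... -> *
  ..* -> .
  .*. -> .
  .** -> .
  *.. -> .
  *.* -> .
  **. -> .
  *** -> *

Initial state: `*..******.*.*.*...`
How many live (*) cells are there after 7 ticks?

....****........*.
***..**..******...
.*........****..*.
...******..**.....
**..****......****
*....**..****..***
..**......**....**
count of *: 6

6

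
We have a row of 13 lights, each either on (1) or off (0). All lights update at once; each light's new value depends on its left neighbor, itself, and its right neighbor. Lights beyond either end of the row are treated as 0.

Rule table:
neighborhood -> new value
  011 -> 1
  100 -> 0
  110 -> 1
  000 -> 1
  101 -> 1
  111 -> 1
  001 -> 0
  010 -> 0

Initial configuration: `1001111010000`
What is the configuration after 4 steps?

0001111100111
1101111100111
1111111100111
1111111100111

1111111100111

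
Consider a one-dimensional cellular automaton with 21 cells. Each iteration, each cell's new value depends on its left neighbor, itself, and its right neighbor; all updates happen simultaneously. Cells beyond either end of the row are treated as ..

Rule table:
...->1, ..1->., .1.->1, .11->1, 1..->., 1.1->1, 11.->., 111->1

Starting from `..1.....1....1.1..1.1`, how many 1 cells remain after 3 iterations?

1.1.111.1.11.111..111
111111.1111.111...11.
11111.1111.111..1.1..
count of 1: 14

14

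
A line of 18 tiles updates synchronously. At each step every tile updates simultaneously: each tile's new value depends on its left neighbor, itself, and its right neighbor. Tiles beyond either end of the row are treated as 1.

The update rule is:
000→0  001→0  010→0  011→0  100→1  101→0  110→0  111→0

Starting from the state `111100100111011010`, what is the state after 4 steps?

000010010000000000
100001001000000000
010000100100000000
001000010010000000

001000010010000000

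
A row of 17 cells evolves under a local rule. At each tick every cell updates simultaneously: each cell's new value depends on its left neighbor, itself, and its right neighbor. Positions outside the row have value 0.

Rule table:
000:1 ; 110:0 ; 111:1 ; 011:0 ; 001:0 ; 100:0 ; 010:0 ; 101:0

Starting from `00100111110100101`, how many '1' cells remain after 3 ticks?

7

tick 1: 10000011100000000
tick 2: 00111001001111111
tick 3: 10010000000111110
count of 1: 7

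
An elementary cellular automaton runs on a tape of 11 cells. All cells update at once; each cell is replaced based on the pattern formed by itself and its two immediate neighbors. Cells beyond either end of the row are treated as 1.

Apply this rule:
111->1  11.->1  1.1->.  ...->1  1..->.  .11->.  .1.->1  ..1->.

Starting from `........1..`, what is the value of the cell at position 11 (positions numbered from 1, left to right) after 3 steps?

.111111.1..
..11111.1..
...1111.1..
position 11 holds .

.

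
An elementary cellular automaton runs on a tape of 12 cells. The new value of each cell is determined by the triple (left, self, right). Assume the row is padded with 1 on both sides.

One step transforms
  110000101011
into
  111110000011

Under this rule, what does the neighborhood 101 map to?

At position 7 the neighborhood is 101; the next row has 0 there.

0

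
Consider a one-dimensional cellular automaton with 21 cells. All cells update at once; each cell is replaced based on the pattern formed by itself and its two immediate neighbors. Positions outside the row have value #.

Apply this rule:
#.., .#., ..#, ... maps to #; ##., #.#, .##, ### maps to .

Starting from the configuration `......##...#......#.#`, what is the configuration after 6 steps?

######..###########..
......##...........##
######..###########..  (repeats step 1; period 2)
step 6: ......##...........##

......##...........##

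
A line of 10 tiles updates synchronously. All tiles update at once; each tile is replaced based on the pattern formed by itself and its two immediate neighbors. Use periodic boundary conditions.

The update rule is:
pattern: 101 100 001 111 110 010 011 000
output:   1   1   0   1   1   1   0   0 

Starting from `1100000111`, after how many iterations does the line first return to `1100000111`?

1110000011
1111000001
1111100000
0111110000
0011111000
0001111100
0000111110
0000011111
1000001111
1100000111

10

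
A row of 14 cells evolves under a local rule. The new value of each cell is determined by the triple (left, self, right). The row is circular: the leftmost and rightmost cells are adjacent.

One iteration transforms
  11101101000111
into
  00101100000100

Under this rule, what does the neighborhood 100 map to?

0

At position 8 the neighborhood is 100; the next row has 0 there.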